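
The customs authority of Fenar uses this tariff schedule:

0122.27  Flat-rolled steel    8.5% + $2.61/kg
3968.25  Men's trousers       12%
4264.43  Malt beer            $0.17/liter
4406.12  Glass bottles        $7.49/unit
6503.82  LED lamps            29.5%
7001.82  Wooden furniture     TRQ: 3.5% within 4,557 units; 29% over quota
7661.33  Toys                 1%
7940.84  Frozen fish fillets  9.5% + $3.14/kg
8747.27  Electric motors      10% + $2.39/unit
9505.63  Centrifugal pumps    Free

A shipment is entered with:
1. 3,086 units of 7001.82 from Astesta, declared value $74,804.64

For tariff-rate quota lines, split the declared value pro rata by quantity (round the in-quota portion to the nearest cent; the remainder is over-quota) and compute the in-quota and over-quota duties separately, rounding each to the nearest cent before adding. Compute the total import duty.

$2,618.16

Line 1 (7001.82, Astesta, 3,086 units, $74,804.64):
Code 7001.82 is under a tariff-rate quota (threshold 4,557 units). Quantity 3,086 units is within the quota, so the in-quota rate 3.5% applies to the full value.
Duty = $74,804.64 × 3.5% = $2,618.16.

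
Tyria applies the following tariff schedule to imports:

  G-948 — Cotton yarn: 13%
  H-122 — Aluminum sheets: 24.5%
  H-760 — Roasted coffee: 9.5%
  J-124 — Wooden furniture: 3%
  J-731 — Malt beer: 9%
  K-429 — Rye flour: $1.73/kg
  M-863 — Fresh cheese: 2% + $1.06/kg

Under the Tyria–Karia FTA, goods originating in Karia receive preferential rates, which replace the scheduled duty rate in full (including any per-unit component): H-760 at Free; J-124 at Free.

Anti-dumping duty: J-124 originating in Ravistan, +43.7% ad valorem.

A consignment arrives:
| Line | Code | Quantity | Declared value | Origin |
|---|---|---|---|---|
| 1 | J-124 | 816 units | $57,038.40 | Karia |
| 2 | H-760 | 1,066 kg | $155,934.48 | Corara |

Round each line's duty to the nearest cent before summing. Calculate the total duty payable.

$14,813.78

Line 1 (J-124, Karia, 816 units, $57,038.40):
Base rate for J-124 is 3%.
Origin Karia qualifies under the Tyria–Karia agreement and J-124 is covered: preferential rate Free applies instead.
The additional-duty order on J-124 targets Ravistan, not Karia; it does not apply.
Duty = $57,038.40 × 0% = $0.00.
Line 2 (H-760, Corara, 1,066 kg, $155,934.48):
Base rate for H-760 is 9.5%.
H-760 has an FTA preferential rate, but origin Corara is not Karia; base rate stands.
Duty = $155,934.48 × 9.5% = $14,813.78.
Total = $0.00 + $14,813.78 = $14,813.78.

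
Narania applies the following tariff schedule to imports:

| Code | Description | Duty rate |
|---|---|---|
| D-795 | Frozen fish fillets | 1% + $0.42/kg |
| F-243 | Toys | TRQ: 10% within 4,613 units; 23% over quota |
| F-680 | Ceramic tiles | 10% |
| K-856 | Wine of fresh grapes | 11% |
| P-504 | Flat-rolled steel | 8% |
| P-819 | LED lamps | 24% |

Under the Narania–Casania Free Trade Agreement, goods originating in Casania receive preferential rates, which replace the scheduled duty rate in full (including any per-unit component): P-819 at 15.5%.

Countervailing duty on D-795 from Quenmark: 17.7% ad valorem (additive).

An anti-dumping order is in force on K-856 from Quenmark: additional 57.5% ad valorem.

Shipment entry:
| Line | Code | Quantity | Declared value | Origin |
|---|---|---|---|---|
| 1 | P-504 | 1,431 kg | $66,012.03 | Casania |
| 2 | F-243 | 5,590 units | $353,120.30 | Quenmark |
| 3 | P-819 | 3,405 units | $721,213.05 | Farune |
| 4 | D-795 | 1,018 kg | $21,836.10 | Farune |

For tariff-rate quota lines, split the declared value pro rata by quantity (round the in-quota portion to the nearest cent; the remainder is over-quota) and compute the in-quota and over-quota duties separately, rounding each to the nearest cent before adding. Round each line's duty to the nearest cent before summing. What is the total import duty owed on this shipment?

Line 1 (P-504, Casania, 1,431 kg, $66,012.03):
Base rate for P-504 is 8%.
Origin Casania is the FTA partner but P-504 is not on the preference list; base rate stands.
Duty = $66,012.03 × 8% = $5,280.96.
Line 2 (F-243, Quenmark, 5,590 units, $353,120.30):
Code F-243 is under a tariff-rate quota (threshold 4,613 units). In-quota: 4,613 units at 10%; over-quota: 977 units at 23%.
Pro-rata value split: in-quota = $353,120.30 × 4,613/5,590 = $291,403.21; over-quota = $353,120.30 − $291,403.21 = $61,717.09.
In-quota duty = $291,403.21 × 10% = $29,140.32. Over-quota duty = $61,717.09 × 23% = $14,194.93.
Line duty = $29,140.32 + $14,194.93 = $43,335.25.
Line 3 (P-819, Farune, 3,405 units, $721,213.05):
Base rate for P-819 is 24%.
P-819 has an FTA preferential rate, but origin Farune is not Casania; base rate stands.
Duty = $721,213.05 × 24% = $173,091.13.
Line 4 (D-795, Farune, 1,018 kg, $21,836.10):
Base rate for D-795 is 1% + $0.42/kg.
The additional-duty order on D-795 targets Quenmark, not Farune; it does not apply.
Duty = $21,836.10 × 1% + 1,018 × $0.42 = $645.92.
Total = $5,280.96 + $43,335.25 + $173,091.13 + $645.92 = $222,353.26.

$222,353.26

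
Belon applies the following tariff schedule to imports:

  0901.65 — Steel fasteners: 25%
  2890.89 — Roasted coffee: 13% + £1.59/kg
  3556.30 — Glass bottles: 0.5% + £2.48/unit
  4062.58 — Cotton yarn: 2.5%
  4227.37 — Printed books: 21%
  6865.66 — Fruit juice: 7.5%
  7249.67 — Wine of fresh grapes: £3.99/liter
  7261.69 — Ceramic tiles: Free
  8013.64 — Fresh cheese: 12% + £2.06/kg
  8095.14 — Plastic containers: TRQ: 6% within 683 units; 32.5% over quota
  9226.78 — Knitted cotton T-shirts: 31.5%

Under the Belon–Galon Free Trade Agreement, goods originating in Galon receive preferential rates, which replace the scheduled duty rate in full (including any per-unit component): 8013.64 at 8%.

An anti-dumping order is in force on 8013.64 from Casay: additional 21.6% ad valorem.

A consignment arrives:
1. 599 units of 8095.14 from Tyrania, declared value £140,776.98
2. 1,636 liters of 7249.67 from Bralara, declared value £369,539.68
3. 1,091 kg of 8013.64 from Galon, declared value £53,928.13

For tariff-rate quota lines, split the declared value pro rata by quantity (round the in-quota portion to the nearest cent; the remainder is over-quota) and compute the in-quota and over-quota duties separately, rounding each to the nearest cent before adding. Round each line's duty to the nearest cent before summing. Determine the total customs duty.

£19,288.51

Line 1 (8095.14, Tyrania, 599 units, £140,776.98):
Code 8095.14 is under a tariff-rate quota (threshold 683 units). Quantity 599 units is within the quota, so the in-quota rate 6% applies to the full value.
Duty = £140,776.98 × 6% = £8,446.62.
Line 2 (7249.67, Bralara, 1,636 liters, £369,539.68):
Base rate for 7249.67 is £3.99/liter.
Duty = 1,636 × £3.99 = £6,527.64.
Line 3 (8013.64, Galon, 1,091 kg, £53,928.13):
Base rate for 8013.64 is 12% + £2.06/kg.
Origin Galon qualifies under the Belon–Galon agreement and 8013.64 is covered: preferential rate 8% applies instead.
The additional-duty order on 8013.64 targets Casay, not Galon; it does not apply.
Duty = £53,928.13 × 8% = £4,314.25.
Total = £8,446.62 + £6,527.64 + £4,314.25 = £19,288.51.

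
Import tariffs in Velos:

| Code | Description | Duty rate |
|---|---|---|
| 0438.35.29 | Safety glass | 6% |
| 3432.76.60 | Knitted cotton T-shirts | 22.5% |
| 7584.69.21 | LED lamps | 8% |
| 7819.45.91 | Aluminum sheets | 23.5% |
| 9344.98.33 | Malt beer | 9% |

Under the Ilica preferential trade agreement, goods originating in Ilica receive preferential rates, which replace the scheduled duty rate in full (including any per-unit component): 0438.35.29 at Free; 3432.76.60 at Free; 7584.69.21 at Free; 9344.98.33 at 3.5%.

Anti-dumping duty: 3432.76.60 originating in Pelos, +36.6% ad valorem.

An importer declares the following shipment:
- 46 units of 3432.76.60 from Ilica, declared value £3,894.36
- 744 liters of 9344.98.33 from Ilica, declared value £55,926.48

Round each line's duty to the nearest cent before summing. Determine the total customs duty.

£1,957.43

Line 1 (3432.76.60, Ilica, 46 units, £3,894.36):
Base rate for 3432.76.60 is 22.5%.
Origin Ilica qualifies under the Velos–Ilica agreement and 3432.76.60 is covered: preferential rate Free applies instead.
The additional-duty order on 3432.76.60 targets Pelos, not Ilica; it does not apply.
Duty = £3,894.36 × 0% = £0.00.
Line 2 (9344.98.33, Ilica, 744 liters, £55,926.48):
Base rate for 9344.98.33 is 9%.
Origin Ilica qualifies under the Velos–Ilica agreement and 9344.98.33 is covered: preferential rate 3.5% applies instead.
Duty = £55,926.48 × 3.5% = £1,957.43.
Total = £0.00 + £1,957.43 = £1,957.43.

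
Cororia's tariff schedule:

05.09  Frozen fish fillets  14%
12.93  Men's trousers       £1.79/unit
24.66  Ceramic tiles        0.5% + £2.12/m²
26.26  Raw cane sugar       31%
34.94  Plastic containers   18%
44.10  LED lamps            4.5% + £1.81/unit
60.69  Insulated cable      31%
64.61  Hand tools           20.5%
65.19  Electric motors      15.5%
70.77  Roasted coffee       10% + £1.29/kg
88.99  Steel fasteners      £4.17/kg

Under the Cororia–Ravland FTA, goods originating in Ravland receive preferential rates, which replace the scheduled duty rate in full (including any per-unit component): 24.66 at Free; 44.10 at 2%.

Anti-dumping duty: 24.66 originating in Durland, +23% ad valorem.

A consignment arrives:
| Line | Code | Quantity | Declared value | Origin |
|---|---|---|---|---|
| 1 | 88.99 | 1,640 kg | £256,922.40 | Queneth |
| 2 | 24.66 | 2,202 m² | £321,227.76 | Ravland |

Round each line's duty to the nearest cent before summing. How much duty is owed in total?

£6,838.80

Line 1 (88.99, Queneth, 1,640 kg, £256,922.40):
Base rate for 88.99 is £4.17/kg.
Duty = 1,640 × £4.17 = £6,838.80.
Line 2 (24.66, Ravland, 2,202 m², £321,227.76):
Base rate for 24.66 is 0.5% + £2.12/m².
Origin Ravland qualifies under the Cororia–Ravland agreement and 24.66 is covered: preferential rate Free applies instead.
The additional-duty order on 24.66 targets Durland, not Ravland; it does not apply.
Duty = £321,227.76 × 0% = £0.00.
Total = £6,838.80 + £0.00 = £6,838.80.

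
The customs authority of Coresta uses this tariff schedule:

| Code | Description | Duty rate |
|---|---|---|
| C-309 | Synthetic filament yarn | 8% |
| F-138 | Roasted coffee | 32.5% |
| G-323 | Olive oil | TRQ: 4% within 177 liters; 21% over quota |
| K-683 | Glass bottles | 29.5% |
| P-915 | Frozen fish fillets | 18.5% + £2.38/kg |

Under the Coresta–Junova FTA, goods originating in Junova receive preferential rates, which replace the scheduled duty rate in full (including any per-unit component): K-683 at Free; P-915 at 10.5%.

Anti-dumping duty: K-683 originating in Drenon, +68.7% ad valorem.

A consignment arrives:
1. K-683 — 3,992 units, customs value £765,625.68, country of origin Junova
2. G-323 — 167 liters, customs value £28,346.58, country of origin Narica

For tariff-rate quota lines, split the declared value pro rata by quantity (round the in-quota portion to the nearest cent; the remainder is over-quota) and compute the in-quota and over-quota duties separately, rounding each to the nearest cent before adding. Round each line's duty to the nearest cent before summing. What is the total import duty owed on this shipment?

£1,133.86

Line 1 (K-683, Junova, 3,992 units, £765,625.68):
Base rate for K-683 is 29.5%.
Origin Junova qualifies under the Coresta–Junova agreement and K-683 is covered: preferential rate Free applies instead.
The additional-duty order on K-683 targets Drenon, not Junova; it does not apply.
Duty = £765,625.68 × 0% = £0.00.
Line 2 (G-323, Narica, 167 liters, £28,346.58):
Code G-323 is under a tariff-rate quota (threshold 177 liters). Quantity 167 liters is within the quota, so the in-quota rate 4% applies to the full value.
Duty = £28,346.58 × 4% = £1,133.86.
Total = £0.00 + £1,133.86 = £1,133.86.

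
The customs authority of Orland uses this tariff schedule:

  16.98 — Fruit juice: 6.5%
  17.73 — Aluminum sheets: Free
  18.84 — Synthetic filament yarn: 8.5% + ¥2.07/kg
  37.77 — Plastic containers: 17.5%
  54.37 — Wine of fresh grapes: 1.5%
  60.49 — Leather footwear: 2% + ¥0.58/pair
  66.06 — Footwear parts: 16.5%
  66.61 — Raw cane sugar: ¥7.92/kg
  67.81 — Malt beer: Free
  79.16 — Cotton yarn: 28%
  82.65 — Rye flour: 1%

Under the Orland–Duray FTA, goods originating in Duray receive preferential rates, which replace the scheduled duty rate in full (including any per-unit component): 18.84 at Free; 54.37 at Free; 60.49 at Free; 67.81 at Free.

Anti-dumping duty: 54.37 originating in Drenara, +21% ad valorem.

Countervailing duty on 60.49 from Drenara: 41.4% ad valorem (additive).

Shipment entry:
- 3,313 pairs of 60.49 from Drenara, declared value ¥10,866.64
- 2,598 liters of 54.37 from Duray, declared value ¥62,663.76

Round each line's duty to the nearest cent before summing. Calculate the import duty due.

Line 1 (60.49, Drenara, 3,313 pairs, ¥10,866.64):
Base rate for 60.49 is 2% + ¥0.58/pair.
60.49 has an FTA preferential rate, but origin Drenara is not Duray; base rate stands.
Additional duty on 60.49 from Drenara: +41.4%. Applied ad valorem rate: 2% + 41.4% = 43.4%.
Duty = ¥10,866.64 × 43.4% + 3,313 × ¥0.58 = ¥6,637.66.
Line 2 (54.37, Duray, 2,598 liters, ¥62,663.76):
Base rate for 54.37 is 1.5%.
Origin Duray qualifies under the Orland–Duray agreement and 54.37 is covered: preferential rate Free applies instead.
The additional-duty order on 54.37 targets Drenara, not Duray; it does not apply.
Duty = ¥62,663.76 × 0% = ¥0.00.
Total = ¥6,637.66 + ¥0.00 = ¥6,637.66.

¥6,637.66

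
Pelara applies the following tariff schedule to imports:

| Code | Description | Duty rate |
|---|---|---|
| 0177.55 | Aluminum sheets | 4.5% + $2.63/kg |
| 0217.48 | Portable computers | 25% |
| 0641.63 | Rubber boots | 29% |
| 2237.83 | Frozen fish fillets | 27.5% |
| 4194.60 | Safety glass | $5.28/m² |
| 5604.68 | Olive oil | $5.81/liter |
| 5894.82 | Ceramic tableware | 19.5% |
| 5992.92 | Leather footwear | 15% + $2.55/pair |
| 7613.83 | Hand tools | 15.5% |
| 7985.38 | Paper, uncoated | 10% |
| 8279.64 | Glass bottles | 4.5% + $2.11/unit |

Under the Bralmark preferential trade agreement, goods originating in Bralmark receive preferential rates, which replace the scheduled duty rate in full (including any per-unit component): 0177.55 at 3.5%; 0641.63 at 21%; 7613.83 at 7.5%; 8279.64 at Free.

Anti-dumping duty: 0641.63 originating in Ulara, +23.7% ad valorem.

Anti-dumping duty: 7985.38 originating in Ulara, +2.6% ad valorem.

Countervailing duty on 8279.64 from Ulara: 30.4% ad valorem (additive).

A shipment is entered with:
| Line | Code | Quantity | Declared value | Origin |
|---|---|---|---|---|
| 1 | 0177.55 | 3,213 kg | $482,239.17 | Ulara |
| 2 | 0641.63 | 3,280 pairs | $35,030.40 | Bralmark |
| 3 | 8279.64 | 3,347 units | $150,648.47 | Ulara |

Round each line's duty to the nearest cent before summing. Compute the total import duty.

$97,145.82

Line 1 (0177.55, Ulara, 3,213 kg, $482,239.17):
Base rate for 0177.55 is 4.5% + $2.63/kg.
0177.55 has an FTA preferential rate, but origin Ulara is not Bralmark; base rate stands.
Duty = $482,239.17 × 4.5% + 3,213 × $2.63 = $30,150.95.
Line 2 (0641.63, Bralmark, 3,280 pairs, $35,030.40):
Base rate for 0641.63 is 29%.
Origin Bralmark qualifies under the Pelara–Bralmark agreement and 0641.63 is covered: preferential rate 21% applies instead.
The additional-duty order on 0641.63 targets Ulara, not Bralmark; it does not apply.
Duty = $35,030.40 × 21% = $7,356.38.
Line 3 (8279.64, Ulara, 3,347 units, $150,648.47):
Base rate for 8279.64 is 4.5% + $2.11/unit.
8279.64 has an FTA preferential rate, but origin Ulara is not Bralmark; base rate stands.
Additional duty on 8279.64 from Ulara: +30.4%. Applied ad valorem rate: 4.5% + 30.4% = 34.9%.
Duty = $150,648.47 × 34.9% + 3,347 × $2.11 = $59,638.49.
Total = $30,150.95 + $7,356.38 + $59,638.49 = $97,145.82.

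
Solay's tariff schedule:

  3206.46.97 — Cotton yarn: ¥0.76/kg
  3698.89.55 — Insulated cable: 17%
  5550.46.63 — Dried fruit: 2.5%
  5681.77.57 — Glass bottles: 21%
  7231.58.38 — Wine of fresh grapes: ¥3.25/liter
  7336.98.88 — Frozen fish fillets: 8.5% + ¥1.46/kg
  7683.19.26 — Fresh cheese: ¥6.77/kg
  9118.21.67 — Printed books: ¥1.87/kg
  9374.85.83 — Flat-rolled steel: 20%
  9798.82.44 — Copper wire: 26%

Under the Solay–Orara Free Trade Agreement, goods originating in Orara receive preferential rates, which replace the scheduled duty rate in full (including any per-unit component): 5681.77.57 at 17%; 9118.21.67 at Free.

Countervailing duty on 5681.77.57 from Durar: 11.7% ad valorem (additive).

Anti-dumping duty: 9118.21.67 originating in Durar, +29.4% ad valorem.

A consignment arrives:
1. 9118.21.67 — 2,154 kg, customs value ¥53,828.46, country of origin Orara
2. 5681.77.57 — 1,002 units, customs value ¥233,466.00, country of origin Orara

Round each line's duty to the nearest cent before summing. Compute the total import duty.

Line 1 (9118.21.67, Orara, 2,154 kg, ¥53,828.46):
Base rate for 9118.21.67 is ¥1.87/kg.
Origin Orara qualifies under the Solay–Orara agreement and 9118.21.67 is covered: preferential rate Free applies instead.
The additional-duty order on 9118.21.67 targets Durar, not Orara; it does not apply.
Duty = ¥53,828.46 × 0% = ¥0.00.
Line 2 (5681.77.57, Orara, 1,002 units, ¥233,466.00):
Base rate for 5681.77.57 is 21%.
Origin Orara qualifies under the Solay–Orara agreement and 5681.77.57 is covered: preferential rate 17% applies instead.
The additional-duty order on 5681.77.57 targets Durar, not Orara; it does not apply.
Duty = ¥233,466.00 × 17% = ¥39,689.22.
Total = ¥0.00 + ¥39,689.22 = ¥39,689.22.

¥39,689.22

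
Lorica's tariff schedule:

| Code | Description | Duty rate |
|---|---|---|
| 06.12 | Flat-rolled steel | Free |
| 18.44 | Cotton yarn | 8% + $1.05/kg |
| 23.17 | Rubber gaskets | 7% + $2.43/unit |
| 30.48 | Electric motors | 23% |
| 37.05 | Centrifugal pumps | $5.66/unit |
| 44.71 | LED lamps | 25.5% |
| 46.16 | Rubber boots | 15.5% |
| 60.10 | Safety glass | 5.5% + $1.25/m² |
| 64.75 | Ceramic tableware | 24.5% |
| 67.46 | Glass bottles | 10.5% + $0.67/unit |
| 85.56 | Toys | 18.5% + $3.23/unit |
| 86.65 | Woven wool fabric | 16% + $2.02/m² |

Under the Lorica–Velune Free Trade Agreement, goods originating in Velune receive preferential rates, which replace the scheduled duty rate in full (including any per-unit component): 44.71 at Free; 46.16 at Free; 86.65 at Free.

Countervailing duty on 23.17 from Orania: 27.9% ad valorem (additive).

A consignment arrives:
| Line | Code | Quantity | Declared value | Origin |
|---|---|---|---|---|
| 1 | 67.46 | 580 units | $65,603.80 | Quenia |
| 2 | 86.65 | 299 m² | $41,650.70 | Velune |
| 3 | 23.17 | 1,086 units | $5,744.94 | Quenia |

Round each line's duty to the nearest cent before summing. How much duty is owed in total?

Line 1 (67.46, Quenia, 580 units, $65,603.80):
Base rate for 67.46 is 10.5% + $0.67/unit.
Duty = $65,603.80 × 10.5% + 580 × $0.67 = $7,277.00.
Line 2 (86.65, Velune, 299 m², $41,650.70):
Base rate for 86.65 is 16% + $2.02/m².
Origin Velune qualifies under the Lorica–Velune agreement and 86.65 is covered: preferential rate Free applies instead.
Duty = $41,650.70 × 0% = $0.00.
Line 3 (23.17, Quenia, 1,086 units, $5,744.94):
Base rate for 23.17 is 7% + $2.43/unit.
The additional-duty order on 23.17 targets Orania, not Quenia; it does not apply.
Duty = $5,744.94 × 7% + 1,086 × $2.43 = $3,041.13.
Total = $7,277.00 + $0.00 + $3,041.13 = $10,318.13.

$10,318.13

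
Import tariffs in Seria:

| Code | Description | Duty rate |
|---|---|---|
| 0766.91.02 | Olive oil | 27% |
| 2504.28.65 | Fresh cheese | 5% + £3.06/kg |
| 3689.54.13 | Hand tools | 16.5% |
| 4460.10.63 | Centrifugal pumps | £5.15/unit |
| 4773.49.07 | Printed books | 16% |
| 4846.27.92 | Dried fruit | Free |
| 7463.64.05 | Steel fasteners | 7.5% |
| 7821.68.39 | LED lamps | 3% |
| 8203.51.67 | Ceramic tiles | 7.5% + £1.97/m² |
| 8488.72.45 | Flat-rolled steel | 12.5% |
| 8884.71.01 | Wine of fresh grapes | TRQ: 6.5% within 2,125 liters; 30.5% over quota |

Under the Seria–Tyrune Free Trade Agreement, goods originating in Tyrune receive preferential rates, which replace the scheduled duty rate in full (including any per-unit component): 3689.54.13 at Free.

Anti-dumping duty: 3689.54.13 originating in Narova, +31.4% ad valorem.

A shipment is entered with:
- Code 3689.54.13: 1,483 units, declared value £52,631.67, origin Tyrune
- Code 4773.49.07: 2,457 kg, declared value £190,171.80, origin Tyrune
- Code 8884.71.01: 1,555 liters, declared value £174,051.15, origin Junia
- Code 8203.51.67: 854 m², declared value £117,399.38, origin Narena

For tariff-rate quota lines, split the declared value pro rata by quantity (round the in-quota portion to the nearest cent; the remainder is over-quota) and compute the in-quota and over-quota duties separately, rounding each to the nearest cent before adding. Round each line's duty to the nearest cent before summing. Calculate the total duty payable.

£52,228.14

Line 1 (3689.54.13, Tyrune, 1,483 units, £52,631.67):
Base rate for 3689.54.13 is 16.5%.
Origin Tyrune qualifies under the Seria–Tyrune agreement and 3689.54.13 is covered: preferential rate Free applies instead.
The additional-duty order on 3689.54.13 targets Narova, not Tyrune; it does not apply.
Duty = £52,631.67 × 0% = £0.00.
Line 2 (4773.49.07, Tyrune, 2,457 kg, £190,171.80):
Base rate for 4773.49.07 is 16%.
Origin Tyrune is the FTA partner but 4773.49.07 is not on the preference list; base rate stands.
Duty = £190,171.80 × 16% = £30,427.49.
Line 3 (8884.71.01, Junia, 1,555 liters, £174,051.15):
Code 8884.71.01 is under a tariff-rate quota (threshold 2,125 liters). Quantity 1,555 liters is within the quota, so the in-quota rate 6.5% applies to the full value.
Duty = £174,051.15 × 6.5% = £11,313.32.
Line 4 (8203.51.67, Narena, 854 m², £117,399.38):
Base rate for 8203.51.67 is 7.5% + £1.97/m².
Duty = £117,399.38 × 7.5% + 854 × £1.97 = £10,487.33.
Total = £0.00 + £30,427.49 + £11,313.32 + £10,487.33 = £52,228.14.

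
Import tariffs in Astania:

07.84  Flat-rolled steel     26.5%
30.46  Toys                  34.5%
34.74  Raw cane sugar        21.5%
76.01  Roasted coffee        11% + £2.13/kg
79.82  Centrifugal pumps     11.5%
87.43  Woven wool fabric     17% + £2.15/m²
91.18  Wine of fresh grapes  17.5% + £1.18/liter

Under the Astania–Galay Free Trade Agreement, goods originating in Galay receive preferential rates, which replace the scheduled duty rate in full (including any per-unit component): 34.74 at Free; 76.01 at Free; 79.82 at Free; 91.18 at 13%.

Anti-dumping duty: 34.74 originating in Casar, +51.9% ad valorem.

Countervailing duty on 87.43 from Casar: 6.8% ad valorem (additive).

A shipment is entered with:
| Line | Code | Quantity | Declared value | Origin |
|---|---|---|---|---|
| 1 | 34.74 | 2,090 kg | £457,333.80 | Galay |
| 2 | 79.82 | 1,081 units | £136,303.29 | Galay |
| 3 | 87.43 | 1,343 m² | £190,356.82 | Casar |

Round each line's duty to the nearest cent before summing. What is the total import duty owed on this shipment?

£48,192.37

Line 1 (34.74, Galay, 2,090 kg, £457,333.80):
Base rate for 34.74 is 21.5%.
Origin Galay qualifies under the Astania–Galay agreement and 34.74 is covered: preferential rate Free applies instead.
The additional-duty order on 34.74 targets Casar, not Galay; it does not apply.
Duty = £457,333.80 × 0% = £0.00.
Line 2 (79.82, Galay, 1,081 units, £136,303.29):
Base rate for 79.82 is 11.5%.
Origin Galay qualifies under the Astania–Galay agreement and 79.82 is covered: preferential rate Free applies instead.
Duty = £136,303.29 × 0% = £0.00.
Line 3 (87.43, Casar, 1,343 m², £190,356.82):
Base rate for 87.43 is 17% + £2.15/m².
Additional duty on 87.43 from Casar: +6.8%. Applied ad valorem rate: 17% + 6.8% = 23.8%.
Duty = £190,356.82 × 23.8% + 1,343 × £2.15 = £48,192.37.
Total = £0.00 + £0.00 + £48,192.37 = £48,192.37.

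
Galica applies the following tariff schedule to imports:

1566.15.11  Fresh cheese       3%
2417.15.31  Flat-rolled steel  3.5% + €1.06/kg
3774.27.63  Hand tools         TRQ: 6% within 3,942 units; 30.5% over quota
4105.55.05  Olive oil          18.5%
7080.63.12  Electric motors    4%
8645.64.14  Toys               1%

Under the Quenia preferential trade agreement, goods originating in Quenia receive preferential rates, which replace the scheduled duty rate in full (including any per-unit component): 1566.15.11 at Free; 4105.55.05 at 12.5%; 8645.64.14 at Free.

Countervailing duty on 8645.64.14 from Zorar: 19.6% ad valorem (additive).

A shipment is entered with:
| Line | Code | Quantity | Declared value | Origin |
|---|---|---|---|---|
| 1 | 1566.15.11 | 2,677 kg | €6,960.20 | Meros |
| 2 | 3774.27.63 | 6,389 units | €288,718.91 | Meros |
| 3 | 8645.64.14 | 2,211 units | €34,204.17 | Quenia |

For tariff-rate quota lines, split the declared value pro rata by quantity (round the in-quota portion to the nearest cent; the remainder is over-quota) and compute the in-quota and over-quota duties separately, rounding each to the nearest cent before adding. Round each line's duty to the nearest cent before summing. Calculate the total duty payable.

Line 1 (1566.15.11, Meros, 2,677 kg, €6,960.20):
Base rate for 1566.15.11 is 3%.
1566.15.11 has an FTA preferential rate, but origin Meros is not Quenia; base rate stands.
Duty = €6,960.20 × 3% = €208.81.
Line 2 (3774.27.63, Meros, 6,389 units, €288,718.91):
Code 3774.27.63 is under a tariff-rate quota (threshold 3,942 units). In-quota: 3,942 units at 6%; over-quota: 2,447 units at 30.5%.
Pro-rata value split: in-quota = €288,718.91 × 3,942/6,389 = €178,138.98; over-quota = €288,718.91 − €178,138.98 = €110,579.93.
In-quota duty = €178,138.98 × 6% = €10,688.34. Over-quota duty = €110,579.93 × 30.5% = €33,726.88.
Line duty = €10,688.34 + €33,726.88 = €44,415.22.
Line 3 (8645.64.14, Quenia, 2,211 units, €34,204.17):
Base rate for 8645.64.14 is 1%.
Origin Quenia qualifies under the Galica–Quenia agreement and 8645.64.14 is covered: preferential rate Free applies instead.
The additional-duty order on 8645.64.14 targets Zorar, not Quenia; it does not apply.
Duty = €34,204.17 × 0% = €0.00.
Total = €208.81 + €44,415.22 + €0.00 = €44,624.03.

€44,624.03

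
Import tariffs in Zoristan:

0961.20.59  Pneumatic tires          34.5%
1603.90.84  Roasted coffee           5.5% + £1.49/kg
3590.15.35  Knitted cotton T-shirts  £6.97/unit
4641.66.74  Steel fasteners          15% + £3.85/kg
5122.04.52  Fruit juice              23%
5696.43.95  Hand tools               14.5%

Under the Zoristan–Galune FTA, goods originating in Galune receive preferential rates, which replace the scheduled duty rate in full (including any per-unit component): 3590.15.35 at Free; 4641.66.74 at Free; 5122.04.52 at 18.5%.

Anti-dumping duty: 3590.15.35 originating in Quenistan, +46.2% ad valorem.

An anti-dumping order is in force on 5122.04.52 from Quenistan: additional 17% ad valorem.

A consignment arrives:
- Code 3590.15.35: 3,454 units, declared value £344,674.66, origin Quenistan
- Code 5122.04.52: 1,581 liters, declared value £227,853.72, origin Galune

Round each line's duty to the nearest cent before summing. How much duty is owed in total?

£225,467.01

Line 1 (3590.15.35, Quenistan, 3,454 units, £344,674.66):
Base rate for 3590.15.35 is £6.97/unit.
3590.15.35 has an FTA preferential rate, but origin Quenistan is not Galune; base rate stands.
Additional duty on 3590.15.35 from Quenistan: +46.2% ad valorem. Applied ad valorem rate = 46.2%.
Duty = £344,674.66 × 46.2% + 3,454 × £6.97 = £183,314.07.
Line 2 (5122.04.52, Galune, 1,581 liters, £227,853.72):
Base rate for 5122.04.52 is 23%.
Origin Galune qualifies under the Zoristan–Galune agreement and 5122.04.52 is covered: preferential rate 18.5% applies instead.
The additional-duty order on 5122.04.52 targets Quenistan, not Galune; it does not apply.
Duty = £227,853.72 × 18.5% = £42,152.94.
Total = £183,314.07 + £42,152.94 = £225,467.01.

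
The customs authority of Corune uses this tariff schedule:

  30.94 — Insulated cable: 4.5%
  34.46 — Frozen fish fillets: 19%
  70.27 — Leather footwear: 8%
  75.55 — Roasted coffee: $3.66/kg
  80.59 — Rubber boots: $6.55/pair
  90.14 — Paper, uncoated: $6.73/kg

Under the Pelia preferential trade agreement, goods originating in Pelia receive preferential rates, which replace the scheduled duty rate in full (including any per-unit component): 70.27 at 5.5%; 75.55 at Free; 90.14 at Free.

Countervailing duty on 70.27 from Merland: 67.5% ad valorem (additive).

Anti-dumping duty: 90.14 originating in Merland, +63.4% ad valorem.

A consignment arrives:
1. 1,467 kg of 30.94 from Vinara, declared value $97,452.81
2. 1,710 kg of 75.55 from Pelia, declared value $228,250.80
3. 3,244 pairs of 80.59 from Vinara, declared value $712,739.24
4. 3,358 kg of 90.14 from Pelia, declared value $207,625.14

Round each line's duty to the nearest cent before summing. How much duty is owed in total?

$25,633.58

Line 1 (30.94, Vinara, 1,467 kg, $97,452.81):
Base rate for 30.94 is 4.5%.
Duty = $97,452.81 × 4.5% = $4,385.38.
Line 2 (75.55, Pelia, 1,710 kg, $228,250.80):
Base rate for 75.55 is $3.66/kg.
Origin Pelia qualifies under the Corune–Pelia agreement and 75.55 is covered: preferential rate Free applies instead.
Duty = $228,250.80 × 0% = $0.00.
Line 3 (80.59, Vinara, 3,244 pairs, $712,739.24):
Base rate for 80.59 is $6.55/pair.
Duty = 3,244 × $6.55 = $21,248.20.
Line 4 (90.14, Pelia, 3,358 kg, $207,625.14):
Base rate for 90.14 is $6.73/kg.
Origin Pelia qualifies under the Corune–Pelia agreement and 90.14 is covered: preferential rate Free applies instead.
The additional-duty order on 90.14 targets Merland, not Pelia; it does not apply.
Duty = $207,625.14 × 0% = $0.00.
Total = $4,385.38 + $0.00 + $21,248.20 + $0.00 = $25,633.58.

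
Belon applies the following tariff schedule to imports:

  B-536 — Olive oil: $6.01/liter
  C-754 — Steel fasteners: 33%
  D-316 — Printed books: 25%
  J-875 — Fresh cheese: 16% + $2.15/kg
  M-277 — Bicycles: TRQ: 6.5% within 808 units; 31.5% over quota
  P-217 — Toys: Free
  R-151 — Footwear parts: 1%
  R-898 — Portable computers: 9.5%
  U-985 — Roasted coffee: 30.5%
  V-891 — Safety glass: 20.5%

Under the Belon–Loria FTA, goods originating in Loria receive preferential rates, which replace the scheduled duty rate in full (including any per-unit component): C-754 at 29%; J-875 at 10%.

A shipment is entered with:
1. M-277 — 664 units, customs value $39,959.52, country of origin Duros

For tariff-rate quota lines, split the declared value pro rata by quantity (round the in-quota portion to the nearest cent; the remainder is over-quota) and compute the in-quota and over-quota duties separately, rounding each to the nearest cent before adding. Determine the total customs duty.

Line 1 (M-277, Duros, 664 units, $39,959.52):
Code M-277 is under a tariff-rate quota (threshold 808 units). Quantity 664 units is within the quota, so the in-quota rate 6.5% applies to the full value.
Duty = $39,959.52 × 6.5% = $2,597.37.

$2,597.37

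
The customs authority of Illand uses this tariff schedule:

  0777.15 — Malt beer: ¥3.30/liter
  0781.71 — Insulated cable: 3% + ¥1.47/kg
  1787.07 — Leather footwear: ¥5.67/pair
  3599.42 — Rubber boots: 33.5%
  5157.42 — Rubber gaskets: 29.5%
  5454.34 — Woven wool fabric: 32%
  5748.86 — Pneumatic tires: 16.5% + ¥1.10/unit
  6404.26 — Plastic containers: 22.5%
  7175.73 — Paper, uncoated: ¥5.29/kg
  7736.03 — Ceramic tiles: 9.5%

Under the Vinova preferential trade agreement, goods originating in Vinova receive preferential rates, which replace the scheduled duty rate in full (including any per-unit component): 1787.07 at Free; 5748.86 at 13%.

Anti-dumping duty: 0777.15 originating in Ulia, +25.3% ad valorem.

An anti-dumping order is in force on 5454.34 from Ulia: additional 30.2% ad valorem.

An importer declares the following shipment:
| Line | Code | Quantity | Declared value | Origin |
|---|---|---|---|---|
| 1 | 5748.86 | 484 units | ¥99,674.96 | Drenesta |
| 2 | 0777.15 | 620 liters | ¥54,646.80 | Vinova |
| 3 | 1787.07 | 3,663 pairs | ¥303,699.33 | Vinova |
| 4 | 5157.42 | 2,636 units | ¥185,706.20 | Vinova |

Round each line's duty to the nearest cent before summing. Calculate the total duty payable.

¥73,808.10

Line 1 (5748.86, Drenesta, 484 units, ¥99,674.96):
Base rate for 5748.86 is 16.5% + ¥1.10/unit.
5748.86 has an FTA preferential rate, but origin Drenesta is not Vinova; base rate stands.
Duty = ¥99,674.96 × 16.5% + 484 × ¥1.10 = ¥16,978.77.
Line 2 (0777.15, Vinova, 620 liters, ¥54,646.80):
Base rate for 0777.15 is ¥3.30/liter.
Origin Vinova is the FTA partner but 0777.15 is not on the preference list; base rate stands.
The additional-duty order on 0777.15 targets Ulia, not Vinova; it does not apply.
Duty = 620 × ¥3.30 = ¥2,046.00.
Line 3 (1787.07, Vinova, 3,663 pairs, ¥303,699.33):
Base rate for 1787.07 is ¥5.67/pair.
Origin Vinova qualifies under the Illand–Vinova agreement and 1787.07 is covered: preferential rate Free applies instead.
Duty = ¥303,699.33 × 0% = ¥0.00.
Line 4 (5157.42, Vinova, 2,636 units, ¥185,706.20):
Base rate for 5157.42 is 29.5%.
Origin Vinova is the FTA partner but 5157.42 is not on the preference list; base rate stands.
Duty = ¥185,706.20 × 29.5% = ¥54,783.33.
Total = ¥16,978.77 + ¥2,046.00 + ¥0.00 + ¥54,783.33 = ¥73,808.10.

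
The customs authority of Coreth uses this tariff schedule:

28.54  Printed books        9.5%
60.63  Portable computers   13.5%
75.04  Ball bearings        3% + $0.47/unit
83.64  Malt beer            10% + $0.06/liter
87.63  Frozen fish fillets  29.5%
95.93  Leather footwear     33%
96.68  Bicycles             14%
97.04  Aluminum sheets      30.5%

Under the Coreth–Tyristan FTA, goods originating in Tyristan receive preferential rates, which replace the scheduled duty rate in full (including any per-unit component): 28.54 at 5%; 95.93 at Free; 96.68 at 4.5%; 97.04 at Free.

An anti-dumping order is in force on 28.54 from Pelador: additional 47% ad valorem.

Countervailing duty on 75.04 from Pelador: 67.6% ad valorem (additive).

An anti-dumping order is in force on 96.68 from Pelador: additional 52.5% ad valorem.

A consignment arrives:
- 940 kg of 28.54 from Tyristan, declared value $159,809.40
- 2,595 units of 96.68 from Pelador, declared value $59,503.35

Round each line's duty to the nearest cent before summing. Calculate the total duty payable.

$47,560.20

Line 1 (28.54, Tyristan, 940 kg, $159,809.40):
Base rate for 28.54 is 9.5%.
Origin Tyristan qualifies under the Coreth–Tyristan agreement and 28.54 is covered: preferential rate 5% applies instead.
The additional-duty order on 28.54 targets Pelador, not Tyristan; it does not apply.
Duty = $159,809.40 × 5% = $7,990.47.
Line 2 (96.68, Pelador, 2,595 units, $59,503.35):
Base rate for 96.68 is 14%.
96.68 has an FTA preferential rate, but origin Pelador is not Tyristan; base rate stands.
Additional duty on 96.68 from Pelador: +52.5%. Applied ad valorem rate: 14% + 52.5% = 66.5%.
Duty = $59,503.35 × 66.5% = $39,569.73.
Total = $7,990.47 + $39,569.73 = $47,560.20.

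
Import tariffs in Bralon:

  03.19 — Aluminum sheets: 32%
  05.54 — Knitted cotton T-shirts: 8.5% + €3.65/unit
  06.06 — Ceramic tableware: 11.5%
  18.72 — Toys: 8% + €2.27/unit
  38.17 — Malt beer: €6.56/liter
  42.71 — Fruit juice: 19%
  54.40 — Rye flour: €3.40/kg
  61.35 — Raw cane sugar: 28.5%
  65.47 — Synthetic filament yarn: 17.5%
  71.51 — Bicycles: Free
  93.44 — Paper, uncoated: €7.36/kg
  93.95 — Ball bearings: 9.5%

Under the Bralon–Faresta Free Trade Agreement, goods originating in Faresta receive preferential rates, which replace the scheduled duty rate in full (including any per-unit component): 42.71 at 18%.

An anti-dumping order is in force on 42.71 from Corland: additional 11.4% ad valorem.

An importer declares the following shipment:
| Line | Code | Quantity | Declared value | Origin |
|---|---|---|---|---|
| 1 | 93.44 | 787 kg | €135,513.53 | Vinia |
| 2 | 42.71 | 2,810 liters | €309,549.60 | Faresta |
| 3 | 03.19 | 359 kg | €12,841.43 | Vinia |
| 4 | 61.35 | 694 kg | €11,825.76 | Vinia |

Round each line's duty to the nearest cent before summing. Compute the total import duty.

€68,990.85

Line 1 (93.44, Vinia, 787 kg, €135,513.53):
Base rate for 93.44 is €7.36/kg.
Duty = 787 × €7.36 = €5,792.32.
Line 2 (42.71, Faresta, 2,810 liters, €309,549.60):
Base rate for 42.71 is 19%.
Origin Faresta qualifies under the Bralon–Faresta agreement and 42.71 is covered: preferential rate 18% applies instead.
The additional-duty order on 42.71 targets Corland, not Faresta; it does not apply.
Duty = €309,549.60 × 18% = €55,718.93.
Line 3 (03.19, Vinia, 359 kg, €12,841.43):
Base rate for 03.19 is 32%.
Duty = €12,841.43 × 32% = €4,109.26.
Line 4 (61.35, Vinia, 694 kg, €11,825.76):
Base rate for 61.35 is 28.5%.
Duty = €11,825.76 × 28.5% = €3,370.34.
Total = €5,792.32 + €55,718.93 + €4,109.26 + €3,370.34 = €68,990.85.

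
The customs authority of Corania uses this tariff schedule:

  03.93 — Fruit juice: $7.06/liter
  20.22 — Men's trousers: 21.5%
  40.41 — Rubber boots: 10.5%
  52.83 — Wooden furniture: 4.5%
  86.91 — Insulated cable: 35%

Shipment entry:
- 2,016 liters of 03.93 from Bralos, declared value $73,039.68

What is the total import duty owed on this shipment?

$14,232.96

Line 1 (03.93, Bralos, 2,016 liters, $73,039.68):
Base rate for 03.93 is $7.06/liter.
Duty = 2,016 × $7.06 = $14,232.96.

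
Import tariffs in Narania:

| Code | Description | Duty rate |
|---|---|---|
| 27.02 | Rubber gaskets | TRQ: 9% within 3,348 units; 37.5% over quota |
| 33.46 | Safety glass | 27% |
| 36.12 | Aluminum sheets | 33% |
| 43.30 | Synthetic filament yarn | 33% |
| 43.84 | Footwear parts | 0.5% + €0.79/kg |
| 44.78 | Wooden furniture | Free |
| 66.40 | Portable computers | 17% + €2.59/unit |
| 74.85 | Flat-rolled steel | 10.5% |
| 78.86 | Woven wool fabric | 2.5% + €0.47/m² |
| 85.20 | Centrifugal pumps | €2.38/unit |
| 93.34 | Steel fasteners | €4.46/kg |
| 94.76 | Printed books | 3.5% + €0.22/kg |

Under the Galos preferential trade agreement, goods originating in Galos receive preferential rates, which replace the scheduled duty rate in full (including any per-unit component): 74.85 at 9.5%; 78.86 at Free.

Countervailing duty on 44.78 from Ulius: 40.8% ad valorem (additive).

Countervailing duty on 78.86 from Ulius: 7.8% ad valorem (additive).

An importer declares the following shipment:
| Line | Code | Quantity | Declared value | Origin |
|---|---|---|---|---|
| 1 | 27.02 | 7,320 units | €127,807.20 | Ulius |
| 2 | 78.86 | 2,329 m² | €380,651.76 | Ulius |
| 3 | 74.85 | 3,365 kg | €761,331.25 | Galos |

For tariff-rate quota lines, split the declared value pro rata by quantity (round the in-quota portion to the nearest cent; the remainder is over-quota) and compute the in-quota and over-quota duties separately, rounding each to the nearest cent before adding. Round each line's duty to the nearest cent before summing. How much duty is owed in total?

€143,895.95

Line 1 (27.02, Ulius, 7,320 units, €127,807.20):
Code 27.02 is under a tariff-rate quota (threshold 3,348 units). In-quota: 3,348 units at 9%; over-quota: 3,972 units at 37.5%.
Pro-rata value split: in-quota = €127,807.20 × 3,348/7,320 = €58,456.08; over-quota = €127,807.20 − €58,456.08 = €69,351.12.
In-quota duty = €58,456.08 × 9% = €5,261.05. Over-quota duty = €69,351.12 × 37.5% = €26,006.67.
Line duty = €5,261.05 + €26,006.67 = €31,267.72.
Line 2 (78.86, Ulius, 2,329 m², €380,651.76):
Base rate for 78.86 is 2.5% + €0.47/m².
78.86 has an FTA preferential rate, but origin Ulius is not Galos; base rate stands.
Additional duty on 78.86 from Ulius: +7.8%. Applied ad valorem rate: 2.5% + 7.8% = 10.3%.
Duty = €380,651.76 × 10.3% + 2,329 × €0.47 = €40,301.76.
Line 3 (74.85, Galos, 3,365 kg, €761,331.25):
Base rate for 74.85 is 10.5%.
Origin Galos qualifies under the Narania–Galos agreement and 74.85 is covered: preferential rate 9.5% applies instead.
Duty = €761,331.25 × 9.5% = €72,326.47.
Total = €31,267.72 + €40,301.76 + €72,326.47 = €143,895.95.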